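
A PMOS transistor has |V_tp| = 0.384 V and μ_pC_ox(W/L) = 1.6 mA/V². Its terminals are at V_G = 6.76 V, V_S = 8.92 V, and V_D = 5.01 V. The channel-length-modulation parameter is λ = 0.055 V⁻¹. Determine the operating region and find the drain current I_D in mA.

V_SG = V_S − V_G = 8.92 − 6.76 = 2.16 V; V_SD = V_S − V_D = 8.92 − 5.01 = 3.91 V.
V_ov = V_SG − |V_tp| = 2.16 − 0.384 = 1.78 V.
Since V_SD = 3.91 V ≥ V_ov = 1.78 V, the device is in saturation.
I_D = ½ k_p V_ov² (1 + λ V_SD) = 0.5 × 1.6 × 1.78² × (1 + 0.055 × 3.91) = 3.07 mA.

Saturation; I_D = 3.07 mA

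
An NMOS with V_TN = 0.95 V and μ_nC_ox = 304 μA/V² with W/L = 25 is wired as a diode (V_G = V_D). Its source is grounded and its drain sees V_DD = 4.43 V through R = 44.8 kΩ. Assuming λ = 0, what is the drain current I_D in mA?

I_D = 0.0746 mA

With gate tied to drain, V_GS = V_DS ≥ V_GS − V_TN, so the device is in saturation.
k_n = μ_nC_ox · (W/L) = 7.6 mA/V².
KCL at the drain: ½ k_n (V_GS − V_TN)² = (V_DD − V_GS)/R.
Let x = V_GS − 0.95. Then 170 x² + x − 3.48 = 0, giving x = 0.14 V (positive root), so V_GS = 1.09 V.
I_D = (V_DD − V_GS)/R = (4.43 − 1.09) / 44.8 = 0.0746 mA.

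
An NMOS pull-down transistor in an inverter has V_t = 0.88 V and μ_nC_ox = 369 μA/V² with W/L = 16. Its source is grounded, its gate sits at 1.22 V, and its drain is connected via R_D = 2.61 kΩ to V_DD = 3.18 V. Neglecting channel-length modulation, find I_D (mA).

I_D = 0.341 mA

V_GS = V_G = 1.22 V, so V_ov = 1.22 − 0.88 = 0.34 V.
k_n = μ_nC_ox · (W/L) = 5.904 mA/V².
Assume saturation: I_D = ½ k_n V_ov² = 0.5 × 5.904 × 0.34² = 0.341 mA, giving V_DS = V_DD − I_D R_D = 3.18 − 0.341 × 2.61 = 2.29 V.
V_DS = 2.29 V ≥ V_ov = 0.34 V, confirming saturation.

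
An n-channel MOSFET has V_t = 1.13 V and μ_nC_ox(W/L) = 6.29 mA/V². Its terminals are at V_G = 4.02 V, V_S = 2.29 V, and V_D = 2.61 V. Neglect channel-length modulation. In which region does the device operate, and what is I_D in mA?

Triode; I_D = 0.886 mA

V_GS = V_G − V_S = 4.02 − 2.29 = 1.73 V; V_DS = V_D − V_S = 2.61 − 2.29 = 0.32 V.
V_ov = V_GS − V_t = 1.73 − 1.13 = 0.6 V.
Since V_DS = 0.32 V < V_ov = 0.6 V, the device is in the triode region.
I_D = k_n [V_ov · V_DS − ½ V_DS²] = 6.29 × [0.6 × 0.32 − 0.5 × 0.32²] = 0.886 mA.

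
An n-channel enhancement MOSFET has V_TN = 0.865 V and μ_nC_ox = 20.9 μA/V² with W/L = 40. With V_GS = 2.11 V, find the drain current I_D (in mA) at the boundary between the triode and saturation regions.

I_D = 0.648 mA

At the boundary V_DS = V_ov = V_GS − V_TN = 2.11 − 0.865 = 1.24 V.
k_n = μ_nC_ox · (W/L) = 0.836 mA/V².
I_D = ½ k_n V_ov² = 0.5 × 0.836 × 1.24² = 0.648 mA.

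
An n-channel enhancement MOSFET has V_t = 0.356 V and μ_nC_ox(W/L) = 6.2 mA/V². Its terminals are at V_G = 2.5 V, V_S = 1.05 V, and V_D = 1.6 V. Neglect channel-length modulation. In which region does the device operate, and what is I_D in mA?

V_GS = V_G − V_S = 2.5 − 1.05 = 1.45 V; V_DS = V_D − V_S = 1.6 − 1.05 = 0.55 V.
V_ov = V_GS − V_t = 1.45 − 0.356 = 1.09 V.
Since V_DS = 0.55 V < V_ov = 1.09 V, the device is in the triode region.
I_D = k_n [V_ov · V_DS − ½ V_DS²] = 6.2 × [1.09 × 0.55 − 0.5 × 0.55²] = 2.79 mA.

Triode; I_D = 2.79 mA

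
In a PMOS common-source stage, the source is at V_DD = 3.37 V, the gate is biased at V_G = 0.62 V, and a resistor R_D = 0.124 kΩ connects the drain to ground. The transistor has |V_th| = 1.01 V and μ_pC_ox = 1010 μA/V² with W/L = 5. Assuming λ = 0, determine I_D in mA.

V_SG = V_DD − V_G = 3.37 − 0.62 = 2.75 V, so V_ov = 2.75 − 1.01 = 1.74 V.
k_p = μ_pC_ox · (W/L) = 5.05 mA/V².
Assume saturation: I_D = ½ k_p V_ov² = 0.5 × 5.05 × 1.74² = 7.64 mA, giving V_SD = V_DD − I_D R_D = 3.37 − 7.64 × 0.124 = 2.42 V.
V_SD = 2.42 V ≥ V_ov = 1.74 V, confirming saturation.

I_D = 7.64 mA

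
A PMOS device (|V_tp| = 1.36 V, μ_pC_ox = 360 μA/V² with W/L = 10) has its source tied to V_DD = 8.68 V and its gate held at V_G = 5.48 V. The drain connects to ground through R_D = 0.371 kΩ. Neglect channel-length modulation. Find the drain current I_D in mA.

V_SG = V_DD − V_G = 8.68 − 5.48 = 3.2 V, so V_ov = 3.2 − 1.36 = 1.84 V.
k_p = μ_pC_ox · (W/L) = 3.6 mA/V².
Assume saturation: I_D = ½ k_p V_ov² = 0.5 × 3.6 × 1.84² = 6.09 mA, giving V_SD = V_DD − I_D R_D = 8.68 − 6.09 × 0.371 = 6.42 V.
V_SD = 6.42 V ≥ V_ov = 1.84 V, confirming saturation.

I_D = 6.09 mA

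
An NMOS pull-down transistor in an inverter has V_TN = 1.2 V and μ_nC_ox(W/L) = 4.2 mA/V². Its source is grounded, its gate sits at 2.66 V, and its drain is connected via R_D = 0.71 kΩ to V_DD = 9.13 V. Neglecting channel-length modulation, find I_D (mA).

I_D = 4.48 mA

V_GS = V_G = 2.66 V, so V_ov = 2.66 − 1.2 = 1.46 V.
Assume saturation: I_D = ½ k_n V_ov² = 0.5 × 4.2 × 1.46² = 4.48 mA, giving V_DS = V_DD − I_D R_D = 9.13 − 4.48 × 0.71 = 5.95 V.
V_DS = 5.95 V ≥ V_ov = 1.46 V, confirming saturation.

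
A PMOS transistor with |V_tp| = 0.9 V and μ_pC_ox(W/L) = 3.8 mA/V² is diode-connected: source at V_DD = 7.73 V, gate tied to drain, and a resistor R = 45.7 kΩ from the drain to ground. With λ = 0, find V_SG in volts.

V_SG = 1.17 V

With gate tied to drain, V_SG = V_SD ≥ V_SG − |V_tp|, so the device is in saturation.
KCL at the drain: ½ k_p (V_SG − |V_tp|)² = (V_DD − V_SG)/R.
Let x = V_SG − 0.9. Then 86.8 x² + x − 6.83 = 0, giving x = 0.275 V (positive root), so V_SG = 1.17 V.
I_D = (V_DD − V_SG)/R = (7.73 − 1.17) / 45.7 = 0.143 mA.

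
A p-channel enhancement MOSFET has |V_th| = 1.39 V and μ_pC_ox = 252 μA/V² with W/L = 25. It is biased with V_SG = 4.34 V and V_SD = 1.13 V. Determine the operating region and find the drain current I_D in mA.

Triode; I_D = 17.0 mA

k_p = μ_pC_ox · (W/L) = 6.3 mA/V².
V_ov = V_SG − |V_th| = 4.34 − 1.39 = 2.95 V.
Since V_SD = 1.13 V < V_ov = 2.95 V, the device is in the triode region.
I_D = k_p [V_ov · V_SD − ½ V_SD²] = 6.3 × [2.95 × 1.13 − 0.5 × 1.13²] = 17 mA.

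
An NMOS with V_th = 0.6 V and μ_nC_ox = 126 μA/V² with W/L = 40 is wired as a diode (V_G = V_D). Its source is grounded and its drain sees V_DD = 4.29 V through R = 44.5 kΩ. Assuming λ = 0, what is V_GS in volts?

V_GS = 0.777 V

With gate tied to drain, V_GS = V_DS ≥ V_GS − V_th, so the device is in saturation.
k_n = μ_nC_ox · (W/L) = 5.04 mA/V².
KCL at the drain: ½ k_n (V_GS − V_th)² = (V_DD − V_GS)/R.
Let x = V_GS − 0.6. Then 112 x² + x − 3.69 = 0, giving x = 0.177 V (positive root), so V_GS = 0.777 V.
I_D = (V_DD − V_GS)/R = (4.29 − 0.777) / 44.5 = 0.0789 mA.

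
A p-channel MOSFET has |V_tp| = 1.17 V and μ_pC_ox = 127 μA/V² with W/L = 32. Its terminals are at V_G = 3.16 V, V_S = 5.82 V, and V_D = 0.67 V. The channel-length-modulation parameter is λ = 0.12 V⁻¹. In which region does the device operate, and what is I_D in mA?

Saturation; I_D = 7.30 mA

V_SG = V_S − V_G = 5.82 − 3.16 = 2.66 V; V_SD = V_S − V_D = 5.82 − 0.67 = 5.15 V.
k_p = μ_pC_ox · (W/L) = 4.064 mA/V².
V_ov = V_SG − |V_tp| = 2.66 − 1.17 = 1.49 V.
Since V_SD = 5.15 V ≥ V_ov = 1.49 V, the device is in saturation.
I_D = ½ k_p V_ov² (1 + λ V_SD) = 0.5 × 4.064 × 1.49² × (1 + 0.12 × 5.15) = 7.3 mA.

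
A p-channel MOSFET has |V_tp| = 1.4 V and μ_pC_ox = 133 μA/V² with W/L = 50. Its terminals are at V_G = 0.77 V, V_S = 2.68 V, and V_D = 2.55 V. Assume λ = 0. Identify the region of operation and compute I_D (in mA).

V_SG = V_S − V_G = 2.68 − 0.77 = 1.91 V; V_SD = V_S − V_D = 2.68 − 2.55 = 0.13 V.
k_p = μ_pC_ox · (W/L) = 6.65 mA/V².
V_ov = V_SG − |V_tp| = 1.91 − 1.4 = 0.51 V.
Since V_SD = 0.13 V < V_ov = 0.51 V, the device is in the triode region.
I_D = k_p [V_ov · V_SD − ½ V_SD²] = 6.65 × [0.51 × 0.13 − 0.5 × 0.13²] = 0.385 mA.

Triode; I_D = 0.385 mA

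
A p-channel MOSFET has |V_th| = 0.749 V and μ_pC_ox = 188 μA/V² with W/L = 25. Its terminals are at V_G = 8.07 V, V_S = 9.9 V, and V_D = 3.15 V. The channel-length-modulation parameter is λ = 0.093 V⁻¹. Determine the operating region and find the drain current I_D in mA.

Saturation; I_D = 4.47 mA

V_SG = V_S − V_G = 9.9 − 8.07 = 1.83 V; V_SD = V_S − V_D = 9.9 − 3.15 = 6.75 V.
k_p = μ_pC_ox · (W/L) = 4.7 mA/V².
V_ov = V_SG − |V_th| = 1.83 − 0.749 = 1.08 V.
Since V_SD = 6.75 V ≥ V_ov = 1.08 V, the device is in saturation.
I_D = ½ k_p V_ov² (1 + λ V_SD) = 0.5 × 4.7 × 1.08² × (1 + 0.093 × 6.75) = 4.47 mA.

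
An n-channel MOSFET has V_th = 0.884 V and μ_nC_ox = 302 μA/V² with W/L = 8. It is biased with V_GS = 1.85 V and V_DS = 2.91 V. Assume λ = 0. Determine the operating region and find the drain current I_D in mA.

k_n = μ_nC_ox · (W/L) = 2.416 mA/V².
V_ov = V_GS − V_th = 1.85 − 0.884 = 0.966 V.
Since V_DS = 2.91 V ≥ V_ov = 0.966 V, the device is in saturation.
I_D = ½ k_n V_ov² = 0.5 × 2.416 × 0.966² = 1.13 mA.

Saturation; I_D = 1.13 mA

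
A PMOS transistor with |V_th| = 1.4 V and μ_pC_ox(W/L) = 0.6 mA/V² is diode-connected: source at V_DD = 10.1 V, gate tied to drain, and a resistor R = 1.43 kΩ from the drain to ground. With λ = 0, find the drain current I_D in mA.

With gate tied to drain, V_SG = V_SD ≥ V_SG − |V_th|, so the device is in saturation.
KCL at the drain: ½ k_p (V_SG − |V_th|)² = (V_DD − V_SG)/R.
Let x = V_SG − 1.4. Then 0.429 x² + x − 8.7 = 0, giving x = 3.49 V (positive root), so V_SG = 4.89 V.
I_D = (V_DD − V_SG)/R = (10.1 − 4.89) / 1.43 = 3.65 mA.

I_D = 3.65 mA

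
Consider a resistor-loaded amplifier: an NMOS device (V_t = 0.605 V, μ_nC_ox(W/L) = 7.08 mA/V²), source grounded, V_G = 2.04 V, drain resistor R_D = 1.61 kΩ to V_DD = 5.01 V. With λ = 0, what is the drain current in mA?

I_D = 2.91 mA

V_GS = V_G = 2.04 V, so V_ov = 2.04 − 0.605 = 1.44 V.
Assume saturation: I_D = ½ k_n V_ov² = 0.5 × 7.08 × 1.44² = 7.29 mA, giving V_DS = V_DD − I_D R_D = 5.01 − 7.29 × 1.61 = -6.73 V.
But -6.73 V < V_ov = 1.44 V, so the device is actually in triode.
In triode I_D = k_n[V_ov V_DS − ½ V_DS²] and I_D = (V_DD − V_DS)/R_D. Equating: 5.7 V_DS² − 17.36 V_DS + 5.01 = 0, giving V_DS = 0.323 V (the root below V_ov).
I_D = (5.01 − 0.323) / 1.61 = 2.91 mA.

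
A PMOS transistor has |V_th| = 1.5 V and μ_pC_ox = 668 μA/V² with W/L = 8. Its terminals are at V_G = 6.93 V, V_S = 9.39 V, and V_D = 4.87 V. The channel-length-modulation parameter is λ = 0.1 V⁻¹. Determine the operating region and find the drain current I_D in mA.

Saturation; I_D = 3.58 mA

V_SG = V_S − V_G = 9.39 − 6.93 = 2.46 V; V_SD = V_S − V_D = 9.39 − 4.87 = 4.52 V.
k_p = μ_pC_ox · (W/L) = 5.344 mA/V².
V_ov = V_SG − |V_th| = 2.46 − 1.5 = 0.96 V.
Since V_SD = 4.52 V ≥ V_ov = 0.96 V, the device is in saturation.
I_D = ½ k_p V_ov² (1 + λ V_SD) = 0.5 × 5.344 × 0.96² × (1 + 0.1 × 4.52) = 3.58 mA.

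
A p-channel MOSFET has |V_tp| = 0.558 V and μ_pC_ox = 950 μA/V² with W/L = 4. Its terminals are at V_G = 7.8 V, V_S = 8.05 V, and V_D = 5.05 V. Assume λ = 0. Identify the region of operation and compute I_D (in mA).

Cutoff; I_D = 0 mA

V_SG = V_S − V_G = 8.05 − 7.8 = 0.25 V; V_SD = V_S − V_D = 8.05 − 5.05 = 3 V.
V_SG = 0.25 V < |V_tp| = 0.558 V, so the transistor is in cutoff.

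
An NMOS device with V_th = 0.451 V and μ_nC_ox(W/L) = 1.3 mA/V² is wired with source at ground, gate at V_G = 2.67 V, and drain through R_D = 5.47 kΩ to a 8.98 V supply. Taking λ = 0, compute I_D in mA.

V_GS = V_G = 2.67 V, so V_ov = 2.67 − 0.451 = 2.22 V.
Assume saturation: I_D = ½ k_n V_ov² = 0.5 × 1.3 × 2.22² = 3.2 mA, giving V_DS = V_DD − I_D R_D = 8.98 − 3.2 × 5.47 = -8.53 V.
But -8.53 V < V_ov = 2.22 V, so the device is actually in triode.
In triode I_D = k_n[V_ov V_DS − ½ V_DS²] and I_D = (V_DD − V_DS)/R_D. Equating: 3.56 V_DS² − 16.78 V_DS + 8.98 = 0, giving V_DS = 0.615 V (the root below V_ov).
I_D = (8.98 − 0.615) / 5.47 = 1.53 mA.

I_D = 1.53 mA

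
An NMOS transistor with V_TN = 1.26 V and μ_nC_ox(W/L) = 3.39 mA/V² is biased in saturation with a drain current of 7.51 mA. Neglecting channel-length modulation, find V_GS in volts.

In saturation I_D = ½ k_n (V_GS − V_TN)², so V_GS − V_TN = √(2 I_D / k_n) = √(2 × 7.51 / 3.39) = 2.1 V.
V_GS = 1.26 + 2.1 = 3.36 V.

V_GS = 3.36 V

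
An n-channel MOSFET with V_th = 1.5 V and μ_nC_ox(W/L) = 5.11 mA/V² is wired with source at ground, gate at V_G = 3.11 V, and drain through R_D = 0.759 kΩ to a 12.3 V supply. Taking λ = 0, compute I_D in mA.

V_GS = V_G = 3.11 V, so V_ov = 3.11 − 1.5 = 1.61 V.
Assume saturation: I_D = ½ k_n V_ov² = 0.5 × 5.11 × 1.61² = 6.62 mA, giving V_DS = V_DD − I_D R_D = 12.3 − 6.62 × 0.759 = 7.27 V.
V_DS = 7.27 V ≥ V_ov = 1.61 V, confirming saturation.

I_D = 6.62 mA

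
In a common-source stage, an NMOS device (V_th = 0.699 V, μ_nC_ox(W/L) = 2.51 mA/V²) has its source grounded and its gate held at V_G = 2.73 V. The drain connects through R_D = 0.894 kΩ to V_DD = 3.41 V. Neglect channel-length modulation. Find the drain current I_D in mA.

I_D = 3.01 mA

V_GS = V_G = 2.73 V, so V_ov = 2.73 − 0.699 = 2.03 V.
Assume saturation: I_D = ½ k_n V_ov² = 0.5 × 2.51 × 2.03² = 5.18 mA, giving V_DS = V_DD − I_D R_D = 3.41 − 5.18 × 0.894 = -1.22 V.
But -1.22 V < V_ov = 2.03 V, so the device is actually in triode.
In triode I_D = k_n[V_ov V_DS − ½ V_DS²] and I_D = (V_DD − V_DS)/R_D. Equating: 1.12 V_DS² − 5.557 V_DS + 3.41 = 0, giving V_DS = 0.718 V (the root below V_ov).
I_D = (3.41 − 0.718) / 0.894 = 3.01 mA.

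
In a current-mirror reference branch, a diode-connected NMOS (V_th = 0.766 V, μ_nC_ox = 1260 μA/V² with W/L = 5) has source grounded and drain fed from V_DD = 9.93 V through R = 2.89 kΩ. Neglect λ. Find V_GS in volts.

With gate tied to drain, V_GS = V_DS ≥ V_GS − V_th, so the device is in saturation.
k_n = μ_nC_ox · (W/L) = 6.3 mA/V².
KCL at the drain: ½ k_n (V_GS − V_th)² = (V_DD − V_GS)/R.
Let x = V_GS − 0.766. Then 9.1 x² + x − 9.164 = 0, giving x = 0.95 V (positive root), so V_GS = 1.72 V.
I_D = (V_DD − V_GS)/R = (9.93 − 1.72) / 2.89 = 2.84 mA.

V_GS = 1.72 V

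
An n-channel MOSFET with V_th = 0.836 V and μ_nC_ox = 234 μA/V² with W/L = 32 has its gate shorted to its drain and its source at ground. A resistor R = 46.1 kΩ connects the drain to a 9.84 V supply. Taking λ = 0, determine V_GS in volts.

With gate tied to drain, V_GS = V_DS ≥ V_GS − V_th, so the device is in saturation.
k_n = μ_nC_ox · (W/L) = 7.488 mA/V².
KCL at the drain: ½ k_n (V_GS − V_th)² = (V_DD − V_GS)/R.
Let x = V_GS − 0.836. Then 173 x² + x − 9.004 = 0, giving x = 0.226 V (positive root), so V_GS = 1.06 V.
I_D = (V_DD − V_GS)/R = (9.84 − 1.06) / 46.1 = 0.19 mA.

V_GS = 1.06 V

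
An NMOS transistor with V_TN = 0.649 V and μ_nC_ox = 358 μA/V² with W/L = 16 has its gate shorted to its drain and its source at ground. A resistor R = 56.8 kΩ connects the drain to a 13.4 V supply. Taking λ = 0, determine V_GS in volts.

With gate tied to drain, V_GS = V_DS ≥ V_GS − V_TN, so the device is in saturation.
k_n = μ_nC_ox · (W/L) = 5.728 mA/V².
KCL at the drain: ½ k_n (V_GS − V_TN)² = (V_DD − V_GS)/R.
Let x = V_GS − 0.649. Then 163 x² + x − 12.75 = 0, giving x = 0.277 V (positive root), so V_GS = 0.926 V.
I_D = (V_DD − V_GS)/R = (13.4 − 0.926) / 56.8 = 0.22 mA.

V_GS = 0.926 V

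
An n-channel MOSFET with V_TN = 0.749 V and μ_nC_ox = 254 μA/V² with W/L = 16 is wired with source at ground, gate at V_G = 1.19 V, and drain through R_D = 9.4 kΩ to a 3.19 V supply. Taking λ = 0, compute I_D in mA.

V_GS = V_G = 1.19 V, so V_ov = 1.19 − 0.749 = 0.441 V.
k_n = μ_nC_ox · (W/L) = 4.064 mA/V².
Assume saturation: I_D = ½ k_n V_ov² = 0.5 × 4.064 × 0.441² = 0.395 mA, giving V_DS = V_DD − I_D R_D = 3.19 − 0.395 × 9.4 = -0.525 V.
But -0.525 V < V_ov = 0.441 V, so the device is actually in triode.
In triode I_D = k_n[V_ov V_DS − ½ V_DS²] and I_D = (V_DD − V_DS)/R_D. Equating: 19.1 V_DS² − 17.85 V_DS + 3.19 = 0, giving V_DS = 0.241 V (the root below V_ov).
I_D = (3.19 − 0.241) / 9.4 = 0.314 mA.

I_D = 0.314 mA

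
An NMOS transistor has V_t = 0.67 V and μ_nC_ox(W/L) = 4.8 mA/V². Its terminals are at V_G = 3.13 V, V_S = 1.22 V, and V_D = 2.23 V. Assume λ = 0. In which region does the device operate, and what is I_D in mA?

V_GS = V_G − V_S = 3.13 − 1.22 = 1.91 V; V_DS = V_D − V_S = 2.23 − 1.22 = 1.01 V.
V_ov = V_GS − V_t = 1.91 − 0.67 = 1.24 V.
Since V_DS = 1.01 V < V_ov = 1.24 V, the device is in the triode region.
I_D = k_n [V_ov · V_DS − ½ V_DS²] = 4.8 × [1.24 × 1.01 − 0.5 × 1.01²] = 3.56 mA.

Triode; I_D = 3.56 mA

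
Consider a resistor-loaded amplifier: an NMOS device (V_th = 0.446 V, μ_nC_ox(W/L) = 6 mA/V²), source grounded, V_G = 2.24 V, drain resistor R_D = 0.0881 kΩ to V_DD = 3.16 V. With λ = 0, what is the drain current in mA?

V_GS = V_G = 2.24 V, so V_ov = 2.24 − 0.446 = 1.79 V.
Assume saturation: I_D = ½ k_n V_ov² = 0.5 × 6 × 1.79² = 9.66 mA, giving V_DS = V_DD − I_D R_D = 3.16 − 9.66 × 0.0881 = 2.31 V.
V_DS = 2.31 V ≥ V_ov = 1.79 V, confirming saturation.

I_D = 9.66 mA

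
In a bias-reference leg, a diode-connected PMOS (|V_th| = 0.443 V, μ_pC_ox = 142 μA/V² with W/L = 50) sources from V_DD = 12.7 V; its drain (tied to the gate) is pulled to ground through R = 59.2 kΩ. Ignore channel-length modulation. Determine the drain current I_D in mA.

I_D = 0.203 mA

With gate tied to drain, V_SG = V_SD ≥ V_SG − |V_th|, so the device is in saturation.
k_p = μ_pC_ox · (W/L) = 7.1 mA/V².
KCL at the drain: ½ k_p (V_SG − |V_th|)² = (V_DD − V_SG)/R.
Let x = V_SG − 0.443. Then 210 x² + x − 12.26 = 0, giving x = 0.239 V (positive root), so V_SG = 0.682 V.
I_D = (V_DD − V_SG)/R = (12.7 − 0.682) / 59.2 = 0.203 mA.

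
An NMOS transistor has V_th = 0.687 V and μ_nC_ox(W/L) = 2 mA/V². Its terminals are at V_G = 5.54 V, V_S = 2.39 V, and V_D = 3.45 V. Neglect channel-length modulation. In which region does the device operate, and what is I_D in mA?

Triode; I_D = 4.10 mA

V_GS = V_G − V_S = 5.54 − 2.39 = 3.15 V; V_DS = V_D − V_S = 3.45 − 2.39 = 1.06 V.
V_ov = V_GS − V_th = 3.15 − 0.687 = 2.46 V.
Since V_DS = 1.06 V < V_ov = 2.46 V, the device is in the triode region.
I_D = k_n [V_ov · V_DS − ½ V_DS²] = 2 × [2.46 × 1.06 − 0.5 × 1.06²] = 4.1 mA.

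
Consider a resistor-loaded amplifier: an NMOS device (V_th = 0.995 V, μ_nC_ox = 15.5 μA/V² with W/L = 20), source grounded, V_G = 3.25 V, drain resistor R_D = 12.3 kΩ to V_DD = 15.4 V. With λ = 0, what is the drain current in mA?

I_D = 0.788 mA

V_GS = V_G = 3.25 V, so V_ov = 3.25 − 0.995 = 2.25 V.
k_n = μ_nC_ox · (W/L) = 0.31 mA/V².
Assume saturation: I_D = ½ k_n V_ov² = 0.5 × 0.31 × 2.25² = 0.788 mA, giving V_DS = V_DD − I_D R_D = 15.4 − 0.788 × 12.3 = 5.71 V.
V_DS = 5.71 V ≥ V_ov = 2.25 V, confirming saturation.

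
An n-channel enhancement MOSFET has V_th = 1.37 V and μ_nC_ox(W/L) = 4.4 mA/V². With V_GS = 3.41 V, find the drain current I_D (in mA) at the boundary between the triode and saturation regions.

I_D = 9.16 mA

At the boundary V_DS = V_ov = V_GS − V_th = 3.41 − 1.37 = 2.04 V.
I_D = ½ k_n V_ov² = 0.5 × 4.4 × 2.04² = 9.16 mA.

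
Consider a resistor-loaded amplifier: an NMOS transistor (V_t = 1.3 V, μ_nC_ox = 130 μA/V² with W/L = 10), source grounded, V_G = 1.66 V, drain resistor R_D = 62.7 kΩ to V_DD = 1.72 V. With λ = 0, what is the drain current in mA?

I_D = 0.0264 mA

V_GS = V_G = 1.66 V, so V_ov = 1.66 − 1.3 = 0.36 V.
k_n = μ_nC_ox · (W/L) = 1.3 mA/V².
Assume saturation: I_D = ½ k_n V_ov² = 0.5 × 1.3 × 0.36² = 0.0842 mA, giving V_DS = V_DD − I_D R_D = 1.72 − 0.0842 × 62.7 = -3.56 V.
But -3.56 V < V_ov = 0.36 V, so the device is actually in triode.
In triode I_D = k_n[V_ov V_DS − ½ V_DS²] and I_D = (V_DD − V_DS)/R_D. Equating: 40.8 V_DS² − 30.34 V_DS + 1.72 = 0, giving V_DS = 0.0618 V (the root below V_ov).
I_D = (1.72 − 0.0618) / 62.7 = 0.0264 mA.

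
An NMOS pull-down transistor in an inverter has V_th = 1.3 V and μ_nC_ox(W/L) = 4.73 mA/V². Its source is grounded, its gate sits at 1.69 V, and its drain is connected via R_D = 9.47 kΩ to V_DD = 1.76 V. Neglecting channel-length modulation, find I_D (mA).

I_D = 0.174 mA

V_GS = V_G = 1.69 V, so V_ov = 1.69 − 1.3 = 0.39 V.
Assume saturation: I_D = ½ k_n V_ov² = 0.5 × 4.73 × 0.39² = 0.36 mA, giving V_DS = V_DD − I_D R_D = 1.76 − 0.36 × 9.47 = -1.65 V.
But -1.65 V < V_ov = 0.39 V, so the device is actually in triode.
In triode I_D = k_n[V_ov V_DS − ½ V_DS²] and I_D = (V_DD − V_DS)/R_D. Equating: 22.4 V_DS² − 18.47 V_DS + 1.76 = 0, giving V_DS = 0.11 V (the root below V_ov).
I_D = (1.76 − 0.11) / 9.47 = 0.174 mA.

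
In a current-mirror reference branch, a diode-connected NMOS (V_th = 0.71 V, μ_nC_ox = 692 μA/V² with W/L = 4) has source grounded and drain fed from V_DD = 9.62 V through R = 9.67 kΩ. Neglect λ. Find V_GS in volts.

V_GS = 1.49 V

With gate tied to drain, V_GS = V_DS ≥ V_GS − V_th, so the device is in saturation.
k_n = μ_nC_ox · (W/L) = 2.768 mA/V².
KCL at the drain: ½ k_n (V_GS − V_th)² = (V_DD − V_GS)/R.
Let x = V_GS − 0.71. Then 13.4 x² + x − 8.91 = 0, giving x = 0.779 V (positive root), so V_GS = 1.49 V.
I_D = (V_DD − V_GS)/R = (9.62 − 1.49) / 9.67 = 0.841 mA.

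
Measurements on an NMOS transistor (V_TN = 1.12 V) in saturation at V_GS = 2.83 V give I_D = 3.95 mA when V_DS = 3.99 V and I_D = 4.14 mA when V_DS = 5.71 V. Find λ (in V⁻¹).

With V_GS fixed, I_D ∝ (1 + λ V_DS) in saturation, so I_D2/I_D1 = (1 + λ V_DS2)/(1 + λ V_DS1).
4.14/3.95 = 1.048 = (1 + 5.71 λ)/(1 + 3.99 λ).
Solving: λ (I_D1 V_DS2 − I_D2 V_DS1) = I_D2 − I_D1, so λ = (4.14 − 3.95) / (3.95 × 5.71 − 4.14 × 3.99) = 0.19 / 6.04 = 0.0315 V⁻¹.

λ = 0.0315 V⁻¹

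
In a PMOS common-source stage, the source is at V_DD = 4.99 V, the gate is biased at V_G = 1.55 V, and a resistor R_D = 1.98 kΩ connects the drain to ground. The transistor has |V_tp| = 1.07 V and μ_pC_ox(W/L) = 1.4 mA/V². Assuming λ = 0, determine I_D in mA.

V_SG = V_DD − V_G = 4.99 − 1.55 = 3.44 V, so V_ov = 3.44 − 1.07 = 2.37 V.
Assume saturation: I_D = ½ k_p V_ov² = 0.5 × 1.4 × 2.37² = 3.93 mA, giving V_SD = V_DD − I_D R_D = 4.99 − 3.93 × 1.98 = -2.8 V.
But -2.8 V < V_ov = 2.37 V, so the device is actually in triode.
In triode I_D = k_p[V_ov V_SD − ½ V_SD²] and I_D = (V_DD − V_SD)/R_D. Equating: 1.39 V_SD² − 7.57 V_SD + 4.99 = 0, giving V_SD = 0.767 V (the root below V_ov).
I_D = (4.99 − 0.767) / 1.98 = 2.13 mA.

I_D = 2.13 mA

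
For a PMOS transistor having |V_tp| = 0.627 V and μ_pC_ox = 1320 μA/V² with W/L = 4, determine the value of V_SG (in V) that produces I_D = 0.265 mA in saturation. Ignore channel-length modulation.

V_SG = 0.944 V

k_p = μ_pC_ox · (W/L) = 5.28 mA/V².
In saturation I_D = ½ k_p (V_SG − |V_tp|)², so V_SG − |V_tp| = √(2 I_D / k_p) = √(2 × 0.265 / 5.28) = 0.317 V.
V_SG = 0.627 + 0.317 = 0.944 V.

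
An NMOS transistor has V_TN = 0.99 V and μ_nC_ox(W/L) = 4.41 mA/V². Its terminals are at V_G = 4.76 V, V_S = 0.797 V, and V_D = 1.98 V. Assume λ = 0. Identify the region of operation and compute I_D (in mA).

Triode; I_D = 12.4 mA

V_GS = V_G − V_S = 4.76 − 0.797 = 3.96 V; V_DS = V_D − V_S = 1.98 − 0.797 = 1.18 V.
V_ov = V_GS − V_TN = 3.96 − 0.99 = 2.97 V.
Since V_DS = 1.18 V < V_ov = 2.97 V, the device is in the triode region.
I_D = k_n [V_ov · V_DS − ½ V_DS²] = 4.41 × [2.97 × 1.18 − 0.5 × 1.18²] = 12.4 mA.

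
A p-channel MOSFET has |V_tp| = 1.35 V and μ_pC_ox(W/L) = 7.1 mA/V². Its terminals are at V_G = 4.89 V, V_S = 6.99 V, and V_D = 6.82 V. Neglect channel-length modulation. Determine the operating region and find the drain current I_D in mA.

V_SG = V_S − V_G = 6.99 − 4.89 = 2.1 V; V_SD = V_S − V_D = 6.99 − 6.82 = 0.17 V.
V_ov = V_SG − |V_tp| = 2.1 − 1.35 = 0.75 V.
Since V_SD = 0.17 V < V_ov = 0.75 V, the device is in the triode region.
I_D = k_p [V_ov · V_SD − ½ V_SD²] = 7.1 × [0.75 × 0.17 − 0.5 × 0.17²] = 0.803 mA.

Triode; I_D = 0.803 mA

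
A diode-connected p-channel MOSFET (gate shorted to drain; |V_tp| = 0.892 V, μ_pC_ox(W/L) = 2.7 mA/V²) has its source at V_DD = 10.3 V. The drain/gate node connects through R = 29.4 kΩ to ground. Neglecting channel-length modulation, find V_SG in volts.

With gate tied to drain, V_SG = V_SD ≥ V_SG − |V_tp|, so the device is in saturation.
KCL at the drain: ½ k_p (V_SG − |V_tp|)² = (V_DD − V_SG)/R.
Let x = V_SG − 0.892. Then 39.7 x² + x − 9.408 = 0, giving x = 0.474 V (positive root), so V_SG = 1.37 V.
I_D = (V_DD − V_SG)/R = (10.3 − 1.37) / 29.4 = 0.304 mA.

V_SG = 1.37 V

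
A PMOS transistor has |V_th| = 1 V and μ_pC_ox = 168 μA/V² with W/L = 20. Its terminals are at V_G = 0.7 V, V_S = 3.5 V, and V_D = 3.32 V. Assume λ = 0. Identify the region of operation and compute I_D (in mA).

Triode; I_D = 1.03 mA

V_SG = V_S − V_G = 3.5 − 0.7 = 2.8 V; V_SD = V_S − V_D = 3.5 − 3.32 = 0.18 V.
k_p = μ_pC_ox · (W/L) = 3.36 mA/V².
V_ov = V_SG − |V_th| = 2.8 − 1 = 1.8 V.
Since V_SD = 0.18 V < V_ov = 1.8 V, the device is in the triode region.
I_D = k_p [V_ov · V_SD − ½ V_SD²] = 3.36 × [1.8 × 0.18 − 0.5 × 0.18²] = 1.03 mA.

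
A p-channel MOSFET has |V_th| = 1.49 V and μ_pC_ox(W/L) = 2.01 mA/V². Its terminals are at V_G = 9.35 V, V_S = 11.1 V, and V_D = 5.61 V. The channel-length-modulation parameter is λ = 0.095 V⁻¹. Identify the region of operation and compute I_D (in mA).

V_SG = V_S − V_G = 11.1 − 9.35 = 1.75 V; V_SD = V_S − V_D = 11.1 − 5.61 = 5.49 V.
V_ov = V_SG − |V_th| = 1.75 − 1.49 = 0.26 V.
Since V_SD = 5.49 V ≥ V_ov = 0.26 V, the device is in saturation.
I_D = ½ k_p V_ov² (1 + λ V_SD) = 0.5 × 2.01 × 0.26² × (1 + 0.095 × 5.49) = 0.103 mA.

Saturation; I_D = 0.103 mA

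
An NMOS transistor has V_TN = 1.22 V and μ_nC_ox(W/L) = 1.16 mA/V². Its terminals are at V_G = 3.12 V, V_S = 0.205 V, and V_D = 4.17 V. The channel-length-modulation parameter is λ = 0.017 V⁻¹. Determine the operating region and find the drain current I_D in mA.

Saturation; I_D = 1.78 mA

V_GS = V_G − V_S = 3.12 − 0.205 = 2.92 V; V_DS = V_D − V_S = 4.17 − 0.205 = 3.96 V.
V_ov = V_GS − V_TN = 2.92 − 1.22 = 1.7 V.
Since V_DS = 3.96 V ≥ V_ov = 1.7 V, the device is in saturation.
I_D = ½ k_n V_ov² (1 + λ V_DS) = 0.5 × 1.16 × 1.7² × (1 + 0.017 × 3.96) = 1.78 mA.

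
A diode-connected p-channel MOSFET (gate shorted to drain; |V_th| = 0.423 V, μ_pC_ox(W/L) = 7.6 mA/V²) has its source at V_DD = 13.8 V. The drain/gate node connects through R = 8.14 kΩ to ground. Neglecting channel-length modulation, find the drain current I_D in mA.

With gate tied to drain, V_SG = V_SD ≥ V_SG − |V_th|, so the device is in saturation.
KCL at the drain: ½ k_p (V_SG − |V_th|)² = (V_DD − V_SG)/R.
Let x = V_SG − 0.423. Then 30.9 x² + x − 13.38 = 0, giving x = 0.642 V (positive root), so V_SG = 1.06 V.
I_D = (V_DD − V_SG)/R = (13.8 − 1.06) / 8.14 = 1.56 mA.

I_D = 1.56 mA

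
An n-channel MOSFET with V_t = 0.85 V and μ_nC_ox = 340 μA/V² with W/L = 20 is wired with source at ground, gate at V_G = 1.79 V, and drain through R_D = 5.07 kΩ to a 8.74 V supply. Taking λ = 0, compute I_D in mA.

V_GS = V_G = 1.79 V, so V_ov = 1.79 − 0.85 = 0.94 V.
k_n = μ_nC_ox · (W/L) = 6.8 mA/V².
Assume saturation: I_D = ½ k_n V_ov² = 0.5 × 6.8 × 0.94² = 3 mA, giving V_DS = V_DD − I_D R_D = 8.74 − 3 × 5.07 = -6.49 V.
But -6.49 V < V_ov = 0.94 V, so the device is actually in triode.
In triode I_D = k_n[V_ov V_DS − ½ V_DS²] and I_D = (V_DD − V_DS)/R_D. Equating: 17.2 V_DS² − 33.41 V_DS + 8.74 = 0, giving V_DS = 0.312 V (the root below V_ov).
I_D = (8.74 − 0.312) / 5.07 = 1.66 mA.

I_D = 1.66 mA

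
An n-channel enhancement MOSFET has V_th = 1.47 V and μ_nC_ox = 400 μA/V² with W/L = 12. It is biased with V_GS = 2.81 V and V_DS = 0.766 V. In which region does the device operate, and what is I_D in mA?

Triode; I_D = 3.52 mA

k_n = μ_nC_ox · (W/L) = 4.8 mA/V².
V_ov = V_GS − V_th = 2.81 − 1.47 = 1.34 V.
Since V_DS = 0.766 V < V_ov = 1.34 V, the device is in the triode region.
I_D = k_n [V_ov · V_DS − ½ V_DS²] = 4.8 × [1.34 × 0.766 − 0.5 × 0.766²] = 3.52 mA.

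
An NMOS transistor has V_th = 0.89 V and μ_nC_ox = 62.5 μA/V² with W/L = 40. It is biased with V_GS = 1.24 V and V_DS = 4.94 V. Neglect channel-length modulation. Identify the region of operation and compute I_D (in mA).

Saturation; I_D = 0.153 mA

k_n = μ_nC_ox · (W/L) = 2.5 mA/V².
V_ov = V_GS − V_th = 1.24 − 0.89 = 0.35 V.
Since V_DS = 4.94 V ≥ V_ov = 0.35 V, the device is in saturation.
I_D = ½ k_n V_ov² = 0.5 × 2.5 × 0.35² = 0.153 mA.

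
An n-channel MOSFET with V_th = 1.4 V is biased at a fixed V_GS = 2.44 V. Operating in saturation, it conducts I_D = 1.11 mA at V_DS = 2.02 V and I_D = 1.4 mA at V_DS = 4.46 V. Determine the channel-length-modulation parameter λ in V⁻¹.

With V_GS fixed, I_D ∝ (1 + λ V_DS) in saturation, so I_D2/I_D1 = (1 + λ V_DS2)/(1 + λ V_DS1).
1.4/1.11 = 1.261 = (1 + 4.46 λ)/(1 + 2.02 λ).
Solving: λ (I_D1 V_DS2 − I_D2 V_DS1) = I_D2 − I_D1, so λ = (1.4 − 1.11) / (1.11 × 4.46 − 1.4 × 2.02) = 0.29 / 2.12 = 0.137 V⁻¹.

λ = 0.137 V⁻¹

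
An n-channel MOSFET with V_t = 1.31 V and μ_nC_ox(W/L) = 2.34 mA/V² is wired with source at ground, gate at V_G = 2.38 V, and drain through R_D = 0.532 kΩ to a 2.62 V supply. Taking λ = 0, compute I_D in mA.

I_D = 1.34 mA

V_GS = V_G = 2.38 V, so V_ov = 2.38 − 1.31 = 1.07 V.
Assume saturation: I_D = ½ k_n V_ov² = 0.5 × 2.34 × 1.07² = 1.34 mA, giving V_DS = V_DD − I_D R_D = 2.62 − 1.34 × 0.532 = 1.91 V.
V_DS = 1.91 V ≥ V_ov = 1.07 V, confirming saturation.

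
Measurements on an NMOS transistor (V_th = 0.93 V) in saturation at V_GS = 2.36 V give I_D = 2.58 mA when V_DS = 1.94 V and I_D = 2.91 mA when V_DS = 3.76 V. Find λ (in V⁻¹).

λ = 0.0814 V⁻¹

With V_GS fixed, I_D ∝ (1 + λ V_DS) in saturation, so I_D2/I_D1 = (1 + λ V_DS2)/(1 + λ V_DS1).
2.91/2.58 = 1.128 = (1 + 3.76 λ)/(1 + 1.94 λ).
Solving: λ (I_D1 V_DS2 − I_D2 V_DS1) = I_D2 − I_D1, so λ = (2.91 − 2.58) / (2.58 × 3.76 − 2.91 × 1.94) = 0.33 / 4.06 = 0.0814 V⁻¹.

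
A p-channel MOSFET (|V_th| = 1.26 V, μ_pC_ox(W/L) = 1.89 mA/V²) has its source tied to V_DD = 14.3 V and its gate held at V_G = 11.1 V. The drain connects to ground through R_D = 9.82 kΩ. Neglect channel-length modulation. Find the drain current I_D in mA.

I_D = 1.41 mA

V_SG = V_DD − V_G = 14.3 − 11.1 = 3.2 V, so V_ov = 3.2 − 1.26 = 1.94 V.
Assume saturation: I_D = ½ k_p V_ov² = 0.5 × 1.89 × 1.94² = 3.56 mA, giving V_SD = V_DD − I_D R_D = 14.3 − 3.56 × 9.82 = -20.6 V.
But -20.6 V < V_ov = 1.94 V, so the device is actually in triode.
In triode I_D = k_p[V_ov V_SD − ½ V_SD²] and I_D = (V_DD − V_SD)/R_D. Equating: 9.28 V_SD² − 37.01 V_SD + 14.3 = 0, giving V_SD = 0.434 V (the root below V_ov).
I_D = (14.3 − 0.434) / 9.82 = 1.41 mA.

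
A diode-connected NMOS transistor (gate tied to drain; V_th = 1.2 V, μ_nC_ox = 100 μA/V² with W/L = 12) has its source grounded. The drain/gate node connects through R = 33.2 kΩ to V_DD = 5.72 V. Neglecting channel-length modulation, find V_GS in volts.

V_GS = 1.65 V

With gate tied to drain, V_GS = V_DS ≥ V_GS − V_th, so the device is in saturation.
k_n = μ_nC_ox · (W/L) = 1.2 mA/V².
KCL at the drain: ½ k_n (V_GS − V_th)² = (V_DD − V_GS)/R.
Let x = V_GS − 1.2. Then 19.9 x² + x − 4.52 = 0, giving x = 0.452 V (positive root), so V_GS = 1.65 V.
I_D = (V_DD − V_GS)/R = (5.72 − 1.65) / 33.2 = 0.123 mA.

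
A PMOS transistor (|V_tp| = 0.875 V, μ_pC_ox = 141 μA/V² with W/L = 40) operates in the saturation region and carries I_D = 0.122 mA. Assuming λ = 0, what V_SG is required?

V_SG = 1.08 V

k_p = μ_pC_ox · (W/L) = 5.64 mA/V².
In saturation I_D = ½ k_p (V_SG − |V_tp|)², so V_SG − |V_tp| = √(2 I_D / k_p) = √(2 × 0.122 / 5.64) = 0.208 V.
V_SG = 0.875 + 0.208 = 1.08 V.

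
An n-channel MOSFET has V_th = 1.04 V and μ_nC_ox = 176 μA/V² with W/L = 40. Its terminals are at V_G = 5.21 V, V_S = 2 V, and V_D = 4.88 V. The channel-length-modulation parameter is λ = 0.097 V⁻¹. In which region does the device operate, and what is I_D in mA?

V_GS = V_G − V_S = 5.21 − 2 = 3.21 V; V_DS = V_D − V_S = 4.88 − 2 = 2.88 V.
k_n = μ_nC_ox · (W/L) = 7.04 mA/V².
V_ov = V_GS − V_th = 3.21 − 1.04 = 2.17 V.
Since V_DS = 2.88 V ≥ V_ov = 2.17 V, the device is in saturation.
I_D = ½ k_n V_ov² (1 + λ V_DS) = 0.5 × 7.04 × 2.17² × (1 + 0.097 × 2.88) = 21.2 mA.

Saturation; I_D = 21.2 mA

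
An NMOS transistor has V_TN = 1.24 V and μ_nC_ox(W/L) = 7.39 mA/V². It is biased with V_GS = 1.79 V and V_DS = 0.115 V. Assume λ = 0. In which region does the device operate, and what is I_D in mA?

V_ov = V_GS − V_TN = 1.79 − 1.24 = 0.55 V.
Since V_DS = 0.115 V < V_ov = 0.55 V, the device is in the triode region.
I_D = k_n [V_ov · V_DS − ½ V_DS²] = 7.39 × [0.55 × 0.115 − 0.5 × 0.115²] = 0.419 mA.

Triode; I_D = 0.419 mA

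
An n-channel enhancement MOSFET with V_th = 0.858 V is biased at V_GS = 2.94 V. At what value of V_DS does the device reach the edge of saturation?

The boundary between triode and saturation is V_DS = V_GS − V_th = V_ov.
V_ov = 2.94 − 0.858 = 2.08 V.

V_DS,sat = 2.08 V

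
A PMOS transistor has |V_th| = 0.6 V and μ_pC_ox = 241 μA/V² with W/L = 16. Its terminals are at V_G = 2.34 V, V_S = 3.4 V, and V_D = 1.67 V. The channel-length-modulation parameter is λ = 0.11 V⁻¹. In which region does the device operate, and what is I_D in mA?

V_SG = V_S − V_G = 3.4 − 2.34 = 1.06 V; V_SD = V_S − V_D = 3.4 − 1.67 = 1.73 V.
k_p = μ_pC_ox · (W/L) = 3.856 mA/V².
V_ov = V_SG − |V_th| = 1.06 − 0.6 = 0.46 V.
Since V_SD = 1.73 V ≥ V_ov = 0.46 V, the device is in saturation.
I_D = ½ k_p V_ov² (1 + λ V_SD) = 0.5 × 3.856 × 0.46² × (1 + 0.11 × 1.73) = 0.486 mA.

Saturation; I_D = 0.486 mA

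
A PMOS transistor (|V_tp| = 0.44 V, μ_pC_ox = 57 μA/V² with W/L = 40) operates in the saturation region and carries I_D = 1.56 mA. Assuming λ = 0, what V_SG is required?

k_p = μ_pC_ox · (W/L) = 2.28 mA/V².
In saturation I_D = ½ k_p (V_SG − |V_tp|)², so V_SG − |V_tp| = √(2 I_D / k_p) = √(2 × 1.56 / 2.28) = 1.17 V.
V_SG = 0.44 + 1.17 = 1.61 V.

V_SG = 1.61 V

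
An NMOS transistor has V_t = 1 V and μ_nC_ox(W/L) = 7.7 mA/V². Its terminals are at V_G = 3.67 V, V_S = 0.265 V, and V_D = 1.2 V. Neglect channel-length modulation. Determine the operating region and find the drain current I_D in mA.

V_GS = V_G − V_S = 3.67 − 0.265 = 3.4 V; V_DS = V_D − V_S = 1.2 − 0.265 = 0.935 V.
V_ov = V_GS − V_t = 3.4 − 1 = 2.4 V.
Since V_DS = 0.935 V < V_ov = 2.4 V, the device is in the triode region.
I_D = k_n [V_ov · V_DS − ½ V_DS²] = 7.7 × [2.4 × 0.935 − 0.5 × 0.935²] = 13.9 mA.

Triode; I_D = 13.9 mA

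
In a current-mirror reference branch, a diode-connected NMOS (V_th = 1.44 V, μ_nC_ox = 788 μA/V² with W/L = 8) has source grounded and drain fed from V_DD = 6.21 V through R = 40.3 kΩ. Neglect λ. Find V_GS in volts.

With gate tied to drain, V_GS = V_DS ≥ V_GS − V_th, so the device is in saturation.
k_n = μ_nC_ox · (W/L) = 6.304 mA/V².
KCL at the drain: ½ k_n (V_GS − V_th)² = (V_DD − V_GS)/R.
Let x = V_GS − 1.44. Then 127 x² + x − 4.77 = 0, giving x = 0.19 V (positive root), so V_GS = 1.63 V.
I_D = (V_DD − V_GS)/R = (6.21 − 1.63) / 40.3 = 0.114 mA.

V_GS = 1.63 V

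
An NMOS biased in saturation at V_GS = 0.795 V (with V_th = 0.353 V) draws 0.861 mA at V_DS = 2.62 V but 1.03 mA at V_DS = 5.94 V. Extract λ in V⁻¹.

λ = 0.0700 V⁻¹

With V_GS fixed, I_D ∝ (1 + λ V_DS) in saturation, so I_D2/I_D1 = (1 + λ V_DS2)/(1 + λ V_DS1).
1.03/0.861 = 1.196 = (1 + 5.94 λ)/(1 + 2.62 λ).
Solving: λ (I_D1 V_DS2 − I_D2 V_DS1) = I_D2 − I_D1, so λ = (1.03 − 0.861) / (0.861 × 5.94 − 1.03 × 2.62) = 0.169 / 2.42 = 0.07 V⁻¹.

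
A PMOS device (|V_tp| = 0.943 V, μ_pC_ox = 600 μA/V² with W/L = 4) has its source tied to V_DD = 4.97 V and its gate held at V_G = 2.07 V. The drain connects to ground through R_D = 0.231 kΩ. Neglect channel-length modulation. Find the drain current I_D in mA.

V_SG = V_DD − V_G = 4.97 − 2.07 = 2.9 V, so V_ov = 2.9 − 0.943 = 1.96 V.
k_p = μ_pC_ox · (W/L) = 2.4 mA/V².
Assume saturation: I_D = ½ k_p V_ov² = 0.5 × 2.4 × 1.96² = 4.6 mA, giving V_SD = V_DD − I_D R_D = 4.97 − 4.6 × 0.231 = 3.91 V.
V_SD = 3.91 V ≥ V_ov = 1.96 V, confirming saturation.

I_D = 4.60 mA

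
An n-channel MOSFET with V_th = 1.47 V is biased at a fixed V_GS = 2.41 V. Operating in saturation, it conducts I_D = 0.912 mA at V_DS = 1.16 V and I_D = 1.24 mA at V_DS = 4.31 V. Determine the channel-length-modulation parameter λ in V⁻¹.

λ = 0.132 V⁻¹

With V_GS fixed, I_D ∝ (1 + λ V_DS) in saturation, so I_D2/I_D1 = (1 + λ V_DS2)/(1 + λ V_DS1).
1.24/0.912 = 1.36 = (1 + 4.31 λ)/(1 + 1.16 λ).
Solving: λ (I_D1 V_DS2 − I_D2 V_DS1) = I_D2 − I_D1, so λ = (1.24 − 0.912) / (0.912 × 4.31 − 1.24 × 1.16) = 0.328 / 2.49 = 0.132 V⁻¹.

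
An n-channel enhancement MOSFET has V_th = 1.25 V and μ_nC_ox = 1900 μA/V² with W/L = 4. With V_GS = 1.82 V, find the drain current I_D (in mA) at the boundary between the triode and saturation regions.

I_D = 1.23 mA

At the boundary V_DS = V_ov = V_GS − V_th = 1.82 − 1.25 = 0.57 V.
k_n = μ_nC_ox · (W/L) = 7.6 mA/V².
I_D = ½ k_n V_ov² = 0.5 × 7.6 × 0.57² = 1.23 mA.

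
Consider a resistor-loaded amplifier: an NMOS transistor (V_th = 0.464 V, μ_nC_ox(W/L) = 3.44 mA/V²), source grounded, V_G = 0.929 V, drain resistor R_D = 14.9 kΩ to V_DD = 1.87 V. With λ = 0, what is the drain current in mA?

V_GS = V_G = 0.929 V, so V_ov = 0.929 − 0.464 = 0.465 V.
Assume saturation: I_D = ½ k_n V_ov² = 0.5 × 3.44 × 0.465² = 0.372 mA, giving V_DS = V_DD − I_D R_D = 1.87 − 0.372 × 14.9 = -3.67 V.
But -3.67 V < V_ov = 0.465 V, so the device is actually in triode.
In triode I_D = k_n[V_ov V_DS − ½ V_DS²] and I_D = (V_DD − V_DS)/R_D. Equating: 25.6 V_DS² − 24.83 V_DS + 1.87 = 0, giving V_DS = 0.0823 V (the root below V_ov).
I_D = (1.87 − 0.0823) / 14.9 = 0.12 mA.

I_D = 0.120 mA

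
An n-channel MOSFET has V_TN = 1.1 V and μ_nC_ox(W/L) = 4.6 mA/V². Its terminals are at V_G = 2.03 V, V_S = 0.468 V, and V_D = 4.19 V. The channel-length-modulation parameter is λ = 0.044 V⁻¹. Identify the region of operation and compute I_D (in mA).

V_GS = V_G − V_S = 2.03 − 0.468 = 1.56 V; V_DS = V_D − V_S = 4.19 − 0.468 = 3.72 V.
V_ov = V_GS − V_TN = 1.56 − 1.1 = 0.462 V.
Since V_DS = 3.72 V ≥ V_ov = 0.462 V, the device is in saturation.
I_D = ½ k_n V_ov² (1 + λ V_DS) = 0.5 × 4.6 × 0.462² × (1 + 0.044 × 3.72) = 0.571 mA.

Saturation; I_D = 0.571 mA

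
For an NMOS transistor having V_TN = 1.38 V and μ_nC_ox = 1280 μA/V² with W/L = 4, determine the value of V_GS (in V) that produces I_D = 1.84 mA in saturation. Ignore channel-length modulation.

V_GS = 2.23 V

k_n = μ_nC_ox · (W/L) = 5.12 mA/V².
In saturation I_D = ½ k_n (V_GS − V_TN)², so V_GS − V_TN = √(2 I_D / k_n) = √(2 × 1.84 / 5.12) = 0.848 V.
V_GS = 1.38 + 0.848 = 2.23 V.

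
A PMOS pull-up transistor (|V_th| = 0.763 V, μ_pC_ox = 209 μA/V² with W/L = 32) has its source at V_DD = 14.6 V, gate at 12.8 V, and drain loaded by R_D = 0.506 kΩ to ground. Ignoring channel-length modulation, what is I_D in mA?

V_SG = V_DD − V_G = 14.6 − 12.8 = 1.8 V, so V_ov = 1.8 − 0.763 = 1.04 V.
k_p = μ_pC_ox · (W/L) = 6.688 mA/V².
Assume saturation: I_D = ½ k_p V_ov² = 0.5 × 6.688 × 1.04² = 3.6 mA, giving V_SD = V_DD − I_D R_D = 14.6 − 3.6 × 0.506 = 12.8 V.
V_SD = 12.8 V ≥ V_ov = 1.04 V, confirming saturation.

I_D = 3.60 mA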